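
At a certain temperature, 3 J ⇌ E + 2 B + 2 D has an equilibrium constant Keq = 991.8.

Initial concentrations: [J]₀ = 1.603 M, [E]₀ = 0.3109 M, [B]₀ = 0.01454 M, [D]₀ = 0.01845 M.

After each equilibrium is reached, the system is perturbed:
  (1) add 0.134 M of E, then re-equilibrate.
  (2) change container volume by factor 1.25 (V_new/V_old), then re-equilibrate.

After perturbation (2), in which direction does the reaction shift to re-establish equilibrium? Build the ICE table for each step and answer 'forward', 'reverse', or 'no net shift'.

Direction: forward

Q₀ = 5.4318e-09 vs Keq = 991.8 ⇒ Q<K, forward
Step 1:
                    J           E           B           D
  init          1.603      0.3109     0.01454     0.01845
  Δ            -1.507      0.5023       1.005       1.005
  eq          0.09623      0.8132       1.019       1.023
  solve Keq expr → x = 0.5023; check Q = 991.8
Then add 0.134 M of E.
Step 2:
                    J           E           B           D
  init        0.09623      0.9472       1.019       1.023
  Δ          0.004563   -0.001521   -0.003042   -0.003042
  eq           0.1008      0.9456       1.016        1.02
  solve Keq expr → x = -0.001521; check Q = 991.8
Then change container volume by factor 1.25 (V_new/V_old).
Step 3:
                    J           E           B           D
  init        0.08063      0.7565      0.8128      0.8159
  Δ          -0.01026     0.00342     0.00684     0.00684
  eq          0.07037      0.7599      0.8197      0.8228
  solve Keq expr → x = 0.00342; check Q = 991.8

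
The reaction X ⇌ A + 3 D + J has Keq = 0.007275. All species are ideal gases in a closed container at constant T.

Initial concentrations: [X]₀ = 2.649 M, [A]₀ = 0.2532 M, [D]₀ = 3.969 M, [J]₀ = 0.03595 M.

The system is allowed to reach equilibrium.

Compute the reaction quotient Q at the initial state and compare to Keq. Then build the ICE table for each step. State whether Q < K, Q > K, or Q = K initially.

Q₀ = 0.2148 vs Keq = 0.007275 ⇒ Q>K, reverse
Step 1:
                   X          A          D          J
  init         2.649     0.2532      3.969    0.03595
  Δ          0.03441   -0.03441    -0.1032   -0.03441
  eq           2.683     0.2188      3.866   0.001544
  solve Keq expr → x = -0.03441; check Q = 0.007275

Q₀ = 0.2148; Q > K (proceeds reverse)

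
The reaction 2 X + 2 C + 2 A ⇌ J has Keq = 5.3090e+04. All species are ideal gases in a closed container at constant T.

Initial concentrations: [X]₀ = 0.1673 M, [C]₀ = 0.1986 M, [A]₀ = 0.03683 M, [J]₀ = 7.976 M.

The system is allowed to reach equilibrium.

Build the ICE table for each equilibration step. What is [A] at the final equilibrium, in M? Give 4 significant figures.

[A]_eq = 0.1448 M

Q₀ = 5.3264e+06 vs Keq = 5.3090e+04 ⇒ Q>K, reverse
Step 1:
                   X          C          A          J
  Initial     0.1673     0.1986    0.03683      7.976
  Change      0.1079     0.1079     0.1079   -0.05397
  Equil       0.2752     0.3065     0.1448      7.922
  solve Keq expr → x = -0.05397; check Q = 5.3090e+04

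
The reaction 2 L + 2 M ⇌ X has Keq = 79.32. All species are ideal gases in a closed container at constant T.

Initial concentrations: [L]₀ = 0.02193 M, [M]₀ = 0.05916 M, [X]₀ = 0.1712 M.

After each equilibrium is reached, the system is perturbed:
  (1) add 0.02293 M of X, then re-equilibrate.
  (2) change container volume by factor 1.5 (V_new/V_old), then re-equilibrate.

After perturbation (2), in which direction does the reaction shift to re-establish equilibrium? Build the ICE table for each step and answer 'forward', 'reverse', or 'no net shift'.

Direction: reverse

Q₀ = 1.0171e+05 vs Keq = 79.32 ⇒ Q>K, reverse
Step 1:
                  L         M         X
  I         0.02193   0.05916    0.1712
  C          0.1476    0.1476  -0.07379
  E          0.1695    0.2067   0.09741
  solve Keq expr → x = -0.07379; check Q = 79.32
Then add 0.02293 M of X.
Step 2:
                  L         M         X
  I          0.1695    0.2067    0.1203
  C        0.008379  0.008379  -0.00419
  E          0.1779    0.2151    0.1162
  solve Keq expr → x = -0.00419; check Q = 79.32
Then change container volume by factor 1.5 (V_new/V_old).
Step 3:
                  L         M         X
  I          0.1186    0.1434   0.07743
  C         0.03519   0.03519   -0.0176
  E          0.1538    0.1786   0.05984
  solve Keq expr → x = -0.0176; check Q = 79.32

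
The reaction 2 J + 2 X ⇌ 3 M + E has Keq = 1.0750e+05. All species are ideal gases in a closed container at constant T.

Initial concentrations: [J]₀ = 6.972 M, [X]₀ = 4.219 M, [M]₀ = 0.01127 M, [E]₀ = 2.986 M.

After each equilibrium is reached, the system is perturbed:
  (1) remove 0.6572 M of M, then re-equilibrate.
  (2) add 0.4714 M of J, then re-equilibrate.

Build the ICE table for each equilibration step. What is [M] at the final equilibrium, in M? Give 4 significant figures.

Q₀ = 4.9400e-09 vs Keq = 1.0750e+05 ⇒ Q<K, forward
Step 1:
                  J         X         M         E
  init        6.972     4.219   0.01127     2.986
  Δ           -4.18     -4.18      6.27      2.09
  eq          2.792   0.03875     6.282     5.076
  solve Keq expr → x = 2.09; check Q = 1.0750e+05
Then remove 0.6572 M of M.
Step 2:
                  J         X         M         E
  init        2.792   0.03875     5.624     5.076
  Δ       -0.005766 -0.005766  0.008649  0.002883
  eq          2.786   0.03299     5.633     5.079
  solve Keq expr → x = 0.002883; check Q = 1.0750e+05
Then add 0.4714 M of J.
Step 3:
                  J         X         M         E
  init        3.257   0.03299     5.633     5.079
  Δ       -0.004674 -0.004674  0.007011  0.002337
  eq          3.253   0.02831      5.64     5.081
  solve Keq expr → x = 0.002337; check Q = 1.0750e+05

[M]_eq = 5.64 M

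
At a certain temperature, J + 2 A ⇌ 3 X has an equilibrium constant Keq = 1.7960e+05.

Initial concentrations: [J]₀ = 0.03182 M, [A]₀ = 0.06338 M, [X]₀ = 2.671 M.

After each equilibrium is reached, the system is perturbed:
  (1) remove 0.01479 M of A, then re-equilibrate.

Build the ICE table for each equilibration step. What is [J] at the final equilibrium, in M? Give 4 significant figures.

[J]_eq = 0.03494 M

Q₀ = 1.4908e+05 vs Keq = 1.7960e+05 ⇒ Q<K, forward
Step 1:
                  J         A         X
  init      0.03182   0.06338     2.671
  Δ       -0.001848 -0.003697  0.005545
  eq        0.02997   0.05968     2.677
  solve Keq expr → x = 0.001848; check Q = 1.7960e+05
Then remove 0.01479 M of A.
Step 2:
                  J         A         X
  init      0.02997   0.04489     2.677
  Δ        0.004964  0.009927  -0.01489
  eq        0.03494   0.05482     2.662
  solve Keq expr → x = -0.004964; check Q = 1.7960e+05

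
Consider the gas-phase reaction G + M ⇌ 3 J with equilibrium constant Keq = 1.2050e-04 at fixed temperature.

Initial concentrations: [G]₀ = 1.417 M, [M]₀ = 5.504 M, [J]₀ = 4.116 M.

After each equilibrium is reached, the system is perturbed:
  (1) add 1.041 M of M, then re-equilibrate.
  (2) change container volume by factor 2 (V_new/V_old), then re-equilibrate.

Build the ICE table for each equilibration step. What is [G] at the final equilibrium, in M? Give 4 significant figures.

[G]_eq = 1.366 M

Q₀ = 8.941 vs Keq = 1.2050e-04 ⇒ Q>K, reverse
Step 1:
                   G          M          J
  I            1.417      5.504      4.116
  C            1.328      1.328     -3.985
  E            2.745      6.832     0.1312
  solve Keq expr → x = -1.328; check Q = 1.2050e-04
Then add 1.041 M of M.
Step 2:
                   G          M          J
  I            2.745      7.873     0.1312
  C        -0.002102  -0.002102   0.006305
  E            2.743      7.871     0.1375
  solve Keq expr → x = 0.002102; check Q = 1.2050e-04
Then change container volume by factor 2 (V_new/V_old).
Step 3:
                   G          M          J
  I            1.372      3.936    0.06877
  C        -0.005902  -0.005902    0.01771
  E            1.366       3.93    0.08648
  solve Keq expr → x = 0.005902; check Q = 1.2050e-04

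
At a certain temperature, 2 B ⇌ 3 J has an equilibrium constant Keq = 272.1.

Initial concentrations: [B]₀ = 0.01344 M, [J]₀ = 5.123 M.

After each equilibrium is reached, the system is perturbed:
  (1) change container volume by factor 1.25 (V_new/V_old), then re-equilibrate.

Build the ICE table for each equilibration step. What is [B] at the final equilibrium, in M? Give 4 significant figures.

Q₀ = 7.4435e+05 vs Keq = 272.1 ⇒ Q>K, reverse
Step 1:
                    B           J
  Initial     0.01344       5.123
  Change       0.5319     -0.7978
  Equil        0.5453       4.325
  solve Keq expr → x = -0.2659; check Q = 272.1
Then change container volume by factor 1.25 (V_new/V_old).
Step 2:
                    B           J
  Initial      0.4362        3.46
  Change     -0.03671     0.05506
  Equil        0.3995       3.515
  solve Keq expr → x = 0.01835; check Q = 272.1

[B]_eq = 0.3995 M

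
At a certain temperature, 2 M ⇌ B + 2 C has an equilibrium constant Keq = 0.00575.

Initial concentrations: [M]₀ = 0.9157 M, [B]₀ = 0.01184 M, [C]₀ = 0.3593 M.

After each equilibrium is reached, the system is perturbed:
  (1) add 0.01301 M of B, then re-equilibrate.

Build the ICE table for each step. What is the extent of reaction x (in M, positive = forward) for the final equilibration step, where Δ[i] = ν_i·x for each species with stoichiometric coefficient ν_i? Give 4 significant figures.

Q₀ = 0.001823 vs Keq = 0.00575 ⇒ Q<K, forward
Step 1:
                    M           B           C
  Initial      0.9157     0.01184      0.3593
  Change     -0.03408     0.01704     0.03408
  Equil        0.8816     0.02888      0.3934
  solve Keq expr → x = 0.01704; check Q = 0.00575
Then add 0.01301 M of B.
Step 2:
                    M           B           C
  Initial      0.8816     0.04189      0.3934
  Change      0.01782    -0.00891    -0.01782
  Equil        0.8994     0.03298      0.3756
  solve Keq expr → x = -0.00891; check Q = 0.00575

x = -0.00891 M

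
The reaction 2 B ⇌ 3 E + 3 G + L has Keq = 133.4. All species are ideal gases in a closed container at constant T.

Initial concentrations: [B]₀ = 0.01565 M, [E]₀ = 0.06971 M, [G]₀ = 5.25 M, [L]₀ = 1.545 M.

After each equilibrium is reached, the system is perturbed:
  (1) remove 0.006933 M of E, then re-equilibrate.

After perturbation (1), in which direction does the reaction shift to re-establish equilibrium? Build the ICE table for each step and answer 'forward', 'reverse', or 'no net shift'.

Q₀ = 309.2 vs Keq = 133.4 ⇒ Q>K, reverse
Step 1:
                   B          E          G          L
  Initial    0.01565    0.06971       5.25      1.545
  Change    0.004642  -0.006963  -0.006963  -0.002321
  Equil      0.02029    0.06275      5.243      1.543
  solve Keq expr → x = -0.002321; check Q = 133.4
Then remove 0.006933 M of E.
Step 2:
                   B          E          G          L
  Initial    0.02029    0.05581      5.243      1.543
  Change   -0.001916   0.002874   0.002874 9.5800e-04
  Equil      0.01838    0.05869      5.246      1.544
  solve Keq expr → x = 9.5800e-04; check Q = 133.4

Direction: forward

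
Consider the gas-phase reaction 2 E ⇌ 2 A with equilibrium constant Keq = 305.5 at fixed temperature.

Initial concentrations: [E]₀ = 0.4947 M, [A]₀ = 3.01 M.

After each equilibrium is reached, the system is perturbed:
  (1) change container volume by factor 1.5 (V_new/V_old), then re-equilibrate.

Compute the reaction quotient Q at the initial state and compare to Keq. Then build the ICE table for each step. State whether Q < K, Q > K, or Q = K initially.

Q₀ = 37.02 vs Keq = 305.5 ⇒ Q<K, forward
Step 1:
                    E           A
  init         0.4947        3.01
  Δ            -0.305       0.305
  eq           0.1897       3.315
  solve Keq expr → x = 0.1525; check Q = 305.5
Then change container volume by factor 1.5 (V_new/V_old).
Step 2:
                    E           A
  init         0.1264        2.21
  Δ                 0           0
  eq           0.1264        2.21
  solve Keq expr → x = 0; check Q = 305.5

Q₀ = 37.02; Q < K (proceeds forward)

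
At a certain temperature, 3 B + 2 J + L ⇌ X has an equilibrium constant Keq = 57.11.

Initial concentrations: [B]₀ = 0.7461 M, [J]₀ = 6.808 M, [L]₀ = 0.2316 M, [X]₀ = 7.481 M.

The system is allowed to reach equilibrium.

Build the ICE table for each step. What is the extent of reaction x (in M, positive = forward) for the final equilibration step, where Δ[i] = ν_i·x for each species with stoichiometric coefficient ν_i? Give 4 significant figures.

Q₀ = 1.678 vs Keq = 57.11 ⇒ Q<K, forward
Step 1:
                  B         J         L         X
  init       0.7461     6.808    0.2316     7.481
  Δ         -0.4211   -0.2807   -0.1404    0.1404
  eq          0.325     6.527   0.09124     7.621
  solve Keq expr → x = 0.1404; check Q = 57.11

x = 0.1404 M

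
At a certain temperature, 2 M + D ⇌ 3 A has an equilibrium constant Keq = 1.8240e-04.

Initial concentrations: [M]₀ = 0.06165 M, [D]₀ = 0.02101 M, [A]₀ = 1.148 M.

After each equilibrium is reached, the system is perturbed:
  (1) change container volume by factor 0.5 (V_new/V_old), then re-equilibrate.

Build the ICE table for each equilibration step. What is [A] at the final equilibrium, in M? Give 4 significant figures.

[A]_eq = 0.0717 M

Q₀ = 1.8947e+04 vs Keq = 1.8240e-04 ⇒ Q>K, reverse
Step 1:
                    M           D           A
  init        0.06165     0.02101       1.148
  Δ            0.7414      0.3707      -1.112
  eq           0.8031      0.3917     0.03585
  solve Keq expr → x = -0.3707; check Q = 1.8240e-04
Then change container volume by factor 0.5 (V_new/V_old).
Step 2:
                    M           D           A
  init          1.606      0.7835      0.0717
  Δ                 0           0           0
  eq            1.606      0.7835      0.0717
  solve Keq expr → x = 0; check Q = 1.8240e-04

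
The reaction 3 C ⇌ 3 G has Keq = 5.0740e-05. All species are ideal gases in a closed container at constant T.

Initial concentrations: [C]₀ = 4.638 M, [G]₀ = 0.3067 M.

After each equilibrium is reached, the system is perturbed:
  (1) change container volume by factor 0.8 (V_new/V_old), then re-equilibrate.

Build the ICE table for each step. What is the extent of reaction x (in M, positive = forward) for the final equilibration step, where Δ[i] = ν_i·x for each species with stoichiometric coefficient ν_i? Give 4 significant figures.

x = 0 M

Q₀ = 2.8917e-04 vs Keq = 5.0740e-05 ⇒ Q>K, reverse
Step 1:
                   C          G
  I            4.638     0.3067
  C           0.1302    -0.1302
  E            4.768     0.1765
  solve Keq expr → x = -0.04339; check Q = 5.0740e-05
Then change container volume by factor 0.8 (V_new/V_old).
Step 2:
                   C          G
  I             5.96     0.2207
  C                0          0
  E             5.96     0.2207
  solve Keq expr → x = 0; check Q = 5.0740e-05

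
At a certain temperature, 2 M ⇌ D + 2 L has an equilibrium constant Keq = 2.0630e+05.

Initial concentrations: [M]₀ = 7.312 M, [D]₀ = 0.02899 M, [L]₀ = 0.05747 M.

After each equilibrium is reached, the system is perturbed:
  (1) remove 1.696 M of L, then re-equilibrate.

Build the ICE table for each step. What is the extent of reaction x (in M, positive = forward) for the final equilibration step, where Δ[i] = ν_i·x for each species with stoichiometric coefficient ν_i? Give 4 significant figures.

x = 0.003556 M

Q₀ = 1.7908e-06 vs Keq = 2.0630e+05 ⇒ Q<K, forward
Step 1:
                    M           D           L
  init          7.312     0.02899     0.05747
  Δ            -7.281       3.641       7.281
  eq          0.03095        3.67       7.339
  solve Keq expr → x = 3.641; check Q = 2.0630e+05
Then remove 1.696 M of L.
Step 2:
                    M           D           L
  init        0.03095        3.67       5.643
  Δ         -0.007111    0.003556    0.007111
  eq          0.02384       3.673        5.65
  solve Keq expr → x = 0.003556; check Q = 2.0630e+05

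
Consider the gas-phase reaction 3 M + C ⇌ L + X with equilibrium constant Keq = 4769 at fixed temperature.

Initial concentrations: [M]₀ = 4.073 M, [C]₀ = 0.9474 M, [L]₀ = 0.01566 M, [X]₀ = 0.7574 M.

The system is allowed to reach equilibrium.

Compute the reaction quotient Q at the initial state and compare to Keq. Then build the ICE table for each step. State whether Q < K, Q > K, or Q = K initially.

Q₀ = 1.8529e-04; Q < K (proceeds forward)

Q₀ = 1.8529e-04 vs Keq = 4769 ⇒ Q<K, forward
Step 1:
                    M           C           L           X
  I             4.073      0.9474     0.01566      0.7574
  C            -2.842     -0.9472      0.9472      0.9472
  E             1.231  1.8434e-04      0.9629       1.705
  solve Keq expr → x = 0.9472; check Q = 4769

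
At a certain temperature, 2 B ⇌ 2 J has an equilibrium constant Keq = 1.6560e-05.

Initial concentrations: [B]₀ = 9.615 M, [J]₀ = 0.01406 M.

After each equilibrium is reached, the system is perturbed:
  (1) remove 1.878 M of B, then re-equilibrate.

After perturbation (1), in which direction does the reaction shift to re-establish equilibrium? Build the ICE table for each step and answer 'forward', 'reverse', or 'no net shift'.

Direction: reverse

Q₀ = 2.1383e-06 vs Keq = 1.6560e-05 ⇒ Q<K, forward
Step 1:
                    B           J
  Initial       9.615     0.01406
  Change     -0.02497     0.02497
  Equil          9.59     0.03903
  solve Keq expr → x = 0.01248; check Q = 1.6560e-05
Then remove 1.878 M of B.
Step 2:
                    B           J
  Initial       7.712     0.03903
  Change     0.007611   -0.007611
  Equil          7.72     0.03141
  solve Keq expr → x = -0.003806; check Q = 1.6560e-05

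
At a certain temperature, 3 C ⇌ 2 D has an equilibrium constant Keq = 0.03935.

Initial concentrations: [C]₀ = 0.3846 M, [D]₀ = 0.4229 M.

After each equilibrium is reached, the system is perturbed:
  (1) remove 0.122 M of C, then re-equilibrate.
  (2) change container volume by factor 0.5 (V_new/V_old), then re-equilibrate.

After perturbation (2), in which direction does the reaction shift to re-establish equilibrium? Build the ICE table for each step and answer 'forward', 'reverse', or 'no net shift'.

Direction: forward

Q₀ = 3.144 vs Keq = 0.03935 ⇒ Q>K, reverse
Step 1:
                   C          D
  Initial     0.3846     0.4229
  Change      0.4197    -0.2798
  Equil       0.8043     0.1431
  solve Keq expr → x = -0.1399; check Q = 0.03935
Then remove 0.122 M of C.
Step 2:
                   C          D
  Initial     0.6823     0.1431
  Change     0.03418   -0.02278
  Equil       0.7165     0.1203
  solve Keq expr → x = -0.01139; check Q = 0.03935
Then change container volume by factor 0.5 (V_new/V_old).
Step 3:
                   C          D
  Initial      1.433     0.2406
  Change    -0.09803    0.06535
  Equil        1.335      0.306
  solve Keq expr → x = 0.03268; check Q = 0.03935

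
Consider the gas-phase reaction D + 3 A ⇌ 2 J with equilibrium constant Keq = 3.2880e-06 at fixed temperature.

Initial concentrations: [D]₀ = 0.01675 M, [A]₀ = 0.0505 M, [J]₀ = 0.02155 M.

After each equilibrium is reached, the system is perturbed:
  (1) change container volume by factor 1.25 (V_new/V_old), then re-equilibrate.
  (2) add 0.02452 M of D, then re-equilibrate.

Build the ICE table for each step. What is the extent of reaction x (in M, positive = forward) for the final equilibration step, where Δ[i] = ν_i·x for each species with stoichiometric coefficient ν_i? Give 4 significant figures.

x = 1.0409e-06 M

Q₀ = 215.3 vs Keq = 3.2880e-06 ⇒ Q>K, reverse
Step 1:
                   D          A          J
  I          0.01675     0.0505    0.02155
  C          0.01077    0.03231   -0.02154
  E          0.02752    0.08281 7.1690e-06
  solve Keq expr → x = -0.01077; check Q = 3.2880e-06
Then change container volume by factor 1.25 (V_new/V_old).
Step 2:
                   D          A          J
  I          0.02202    0.06625 5.7352e-06
  C       5.7340e-07 1.7202e-06 -1.1468e-06
  E          0.02202    0.06625 4.5884e-06
  solve Keq expr → x = -5.7340e-07; check Q = 3.2880e-06
Then add 0.02452 M of D.
Step 3:
                   D          A          J
  I          0.04654    0.06625 4.5884e-06
  C       -1.0409e-06 -3.1228e-06 2.0819e-06
  E          0.04654    0.06625 6.6703e-06
  solve Keq expr → x = 1.0409e-06; check Q = 3.2880e-06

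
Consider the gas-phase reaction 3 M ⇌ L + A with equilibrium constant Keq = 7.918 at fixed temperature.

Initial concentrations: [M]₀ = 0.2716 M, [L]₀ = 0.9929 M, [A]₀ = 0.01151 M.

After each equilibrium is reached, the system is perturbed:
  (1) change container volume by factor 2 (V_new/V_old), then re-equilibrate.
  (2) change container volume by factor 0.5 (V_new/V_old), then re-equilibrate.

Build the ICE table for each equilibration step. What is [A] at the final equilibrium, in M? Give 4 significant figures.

Q₀ = 0.5704 vs Keq = 7.918 ⇒ Q<K, forward
Step 1:
                    M           L           A
  I            0.2716      0.9929     0.01151
  C          -0.09443     0.03148     0.03148
  E            0.1772       1.024     0.04299
  solve Keq expr → x = 0.03148; check Q = 7.918
Then change container volume by factor 2 (V_new/V_old).
Step 2:
                    M           L           A
  I           0.08859      0.5122     0.02149
  C           0.01398    -0.00466    -0.00466
  E            0.1026      0.5075     0.01683
  solve Keq expr → x = -0.00466; check Q = 7.918
Then change container volume by factor 0.5 (V_new/V_old).
Step 3:
                    M           L           A
  I            0.2051       1.015     0.03367
  C          -0.02796     0.00932     0.00932
  E            0.1772       1.024     0.04299
  solve Keq expr → x = 0.00932; check Q = 7.918

[A]_eq = 0.04299 M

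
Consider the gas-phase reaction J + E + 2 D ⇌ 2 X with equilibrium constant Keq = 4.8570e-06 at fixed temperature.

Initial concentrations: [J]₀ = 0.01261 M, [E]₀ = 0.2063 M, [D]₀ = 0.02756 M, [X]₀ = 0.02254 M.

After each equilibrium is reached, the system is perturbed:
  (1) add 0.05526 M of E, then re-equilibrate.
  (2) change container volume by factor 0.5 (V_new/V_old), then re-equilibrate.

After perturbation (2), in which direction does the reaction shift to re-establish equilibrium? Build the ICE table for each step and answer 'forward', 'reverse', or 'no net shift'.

Q₀ = 257.1 vs Keq = 4.8570e-06 ⇒ Q>K, reverse
Step 1:
                    J           E           D           X
  I           0.01261      0.2063     0.02756     0.02254
  C           0.01127     0.01127     0.02253    -0.02253
  E           0.02388      0.2176     0.05009  7.9566e-06
  solve Keq expr → x = -0.01127; check Q = 4.8570e-06
Then add 0.05526 M of E.
Step 2:
                    J           E           D           X
  I           0.02388      0.2728     0.05009  7.9566e-06
  C       -4.7654e-07 -4.7654e-07 -9.5308e-07  9.5308e-07
  E           0.02388      0.2728     0.05009  8.9097e-06
  solve Keq expr → x = 4.7654e-07; check Q = 4.8570e-06
Then change container volume by factor 0.5 (V_new/V_old).
Step 3:
                    J           E           D           X
  I           0.04775      0.5457      0.1002  1.7819e-05
  C       -8.9047e-06 -8.9047e-06 -1.7809e-05  1.7809e-05
  E           0.04774      0.5456      0.1002  3.5629e-05
  solve Keq expr → x = 8.9047e-06; check Q = 4.8570e-06

Direction: forward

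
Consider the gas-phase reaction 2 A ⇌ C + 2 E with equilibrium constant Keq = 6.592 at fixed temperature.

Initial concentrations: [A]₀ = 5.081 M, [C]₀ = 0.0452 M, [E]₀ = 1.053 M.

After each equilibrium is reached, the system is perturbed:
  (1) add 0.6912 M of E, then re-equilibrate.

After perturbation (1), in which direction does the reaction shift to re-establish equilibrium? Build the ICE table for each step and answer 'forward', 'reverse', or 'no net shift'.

Q₀ = 0.001941 vs Keq = 6.592 ⇒ Q<K, forward
Step 1:
                   A          C          E
  Initial      5.081     0.0452      1.053
  Change      -3.066      1.533      3.066
  Equil        2.015      1.578      4.119
  solve Keq expr → x = 1.533; check Q = 6.592
Then add 0.6912 M of E.
Step 2:
                   A          C          E
  Initial      2.015      1.578       4.81
  Change      0.1825   -0.09124    -0.1825
  Equil        2.198      1.487      4.627
  solve Keq expr → x = -0.09124; check Q = 6.592

Direction: reverse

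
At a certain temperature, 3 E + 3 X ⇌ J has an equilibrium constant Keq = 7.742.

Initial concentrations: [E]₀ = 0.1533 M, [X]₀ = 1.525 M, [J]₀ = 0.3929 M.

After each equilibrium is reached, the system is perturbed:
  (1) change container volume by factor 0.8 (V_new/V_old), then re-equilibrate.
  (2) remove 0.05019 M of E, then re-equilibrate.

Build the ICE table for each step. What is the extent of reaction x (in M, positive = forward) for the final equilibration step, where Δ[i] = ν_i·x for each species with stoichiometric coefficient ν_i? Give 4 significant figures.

x = -0.01452 M

Q₀ = 30.75 vs Keq = 7.742 ⇒ Q>K, reverse
Step 1:
                  E         X         J
  I          0.1533     1.525    0.3929
  C         0.07341   0.07341  -0.02447
  E          0.2267     1.598    0.3684
  solve Keq expr → x = -0.02447; check Q = 7.742
Then change container volume by factor 0.8 (V_new/V_old).
Step 2:
                  E         X         J
  I          0.2834     1.998    0.4605
  C        -0.07655  -0.07655   0.02552
  E          0.2068     1.921    0.4861
  solve Keq expr → x = 0.02552; check Q = 7.742
Then remove 0.05019 M of E.
Step 3:
                  E         X         J
  I          0.1567     1.921    0.4861
  C         0.04357   0.04357  -0.01452
  E          0.2002     1.965    0.4715
  solve Keq expr → x = -0.01452; check Q = 7.742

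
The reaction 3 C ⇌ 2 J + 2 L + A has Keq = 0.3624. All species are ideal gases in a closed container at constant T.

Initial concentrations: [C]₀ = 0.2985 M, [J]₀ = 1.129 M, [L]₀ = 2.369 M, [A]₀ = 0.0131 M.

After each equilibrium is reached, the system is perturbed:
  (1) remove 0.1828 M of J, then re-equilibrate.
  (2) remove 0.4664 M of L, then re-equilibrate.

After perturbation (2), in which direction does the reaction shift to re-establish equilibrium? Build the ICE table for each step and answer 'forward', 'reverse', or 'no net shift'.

Q₀ = 3.523 vs Keq = 0.3624 ⇒ Q>K, reverse
Step 1:
                  C         J         L         A
  init       0.2985     1.129     2.369    0.0131
  Δ         0.03341  -0.02227  -0.02227  -0.01114
  eq         0.3319     1.107     2.347  0.001964
  solve Keq expr → x = -0.01114; check Q = 0.3624
Then remove 0.1828 M of J.
Step 2:
                  C         J         L         A
  init       0.3319    0.9239     2.347  0.001964
  Δ       -0.002346  0.001564  0.001564 7.8189e-04
  eq         0.3296    0.9255     2.348  0.002746
  solve Keq expr → x = 7.8189e-04; check Q = 0.3624
Then remove 0.4664 M of L.
Step 3:
                  C         J         L         A
  init       0.3296    0.9255     1.882  0.002746
  Δ        -0.00402   0.00268   0.00268   0.00134
  eq         0.3255    0.9282     1.885  0.004086
  solve Keq expr → x = 0.00134; check Q = 0.3624

Direction: forward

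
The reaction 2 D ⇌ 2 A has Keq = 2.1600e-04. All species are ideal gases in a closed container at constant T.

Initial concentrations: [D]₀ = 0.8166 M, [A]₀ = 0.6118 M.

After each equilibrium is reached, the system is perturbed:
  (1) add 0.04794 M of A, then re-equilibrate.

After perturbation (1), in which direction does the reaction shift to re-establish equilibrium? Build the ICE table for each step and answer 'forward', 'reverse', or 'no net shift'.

Q₀ = 0.5613 vs Keq = 2.1600e-04 ⇒ Q>K, reverse
Step 1:
                   D          A
  init        0.8166     0.6118
  Δ           0.5911    -0.5911
  eq           1.408    0.02069
  solve Keq expr → x = -0.2956; check Q = 2.1600e-04
Then add 0.04794 M of A.
Step 2:
                   D          A
  init         1.408    0.06863
  Δ          0.04725   -0.04725
  eq           1.455    0.02138
  solve Keq expr → x = -0.02362; check Q = 2.1600e-04

Direction: reverse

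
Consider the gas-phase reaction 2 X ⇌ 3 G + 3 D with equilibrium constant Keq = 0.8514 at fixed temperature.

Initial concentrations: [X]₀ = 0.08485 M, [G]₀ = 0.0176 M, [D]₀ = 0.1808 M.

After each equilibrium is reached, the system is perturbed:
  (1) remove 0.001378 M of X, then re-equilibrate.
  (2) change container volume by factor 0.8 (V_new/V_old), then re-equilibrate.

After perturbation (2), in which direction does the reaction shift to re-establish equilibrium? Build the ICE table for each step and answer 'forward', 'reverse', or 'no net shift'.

Direction: reverse

Q₀ = 4.4754e-06 vs Keq = 0.8514 ⇒ Q<K, forward
Step 1:
                   X          G          D
  I          0.08485     0.0176     0.1808
  C         -0.07647     0.1147     0.1147
  E         0.008378     0.1323     0.2955
  solve Keq expr → x = 0.03824; check Q = 0.8514
Then remove 0.001378 M of X.
Step 2:
                   X          G          D
  I            0.007     0.1323     0.2955
  C         0.001144  -0.001716  -0.001716
  E         0.008144     0.1306     0.2938
  solve Keq expr → x = -5.7203e-04; check Q = 0.8514
Then change container volume by factor 0.8 (V_new/V_old).
Step 3:
                   X          G          D
  I          0.01018     0.1632     0.3672
  C         0.004377  -0.006566  -0.006566
  E          0.01456     0.1567     0.3607
  solve Keq expr → x = -0.002189; check Q = 0.8514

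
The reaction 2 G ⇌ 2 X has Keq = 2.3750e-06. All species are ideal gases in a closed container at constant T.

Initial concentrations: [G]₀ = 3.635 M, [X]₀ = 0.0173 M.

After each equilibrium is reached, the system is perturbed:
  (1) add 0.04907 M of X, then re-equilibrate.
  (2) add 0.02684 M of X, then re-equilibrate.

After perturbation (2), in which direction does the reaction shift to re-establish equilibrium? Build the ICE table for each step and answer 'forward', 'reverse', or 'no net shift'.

Q₀ = 2.2651e-05 vs Keq = 2.3750e-06 ⇒ Q>K, reverse
Step 1:
                   G          X
  Initial      3.635     0.0173
  Change     0.01168   -0.01168
  Equil        3.647    0.00562
  solve Keq expr → x = -0.00584; check Q = 2.3750e-06
Then add 0.04907 M of X.
Step 2:
                   G          X
  Initial      3.647    0.05469
  Change     0.04899   -0.04899
  Equil        3.696   0.005695
  solve Keq expr → x = -0.0245; check Q = 2.3750e-06
Then add 0.02684 M of X.
Step 3:
                   G          X
  Initial      3.696    0.03254
  Change      0.0268    -0.0268
  Equil        3.722   0.005737
  solve Keq expr → x = -0.0134; check Q = 2.3750e-06

Direction: reverse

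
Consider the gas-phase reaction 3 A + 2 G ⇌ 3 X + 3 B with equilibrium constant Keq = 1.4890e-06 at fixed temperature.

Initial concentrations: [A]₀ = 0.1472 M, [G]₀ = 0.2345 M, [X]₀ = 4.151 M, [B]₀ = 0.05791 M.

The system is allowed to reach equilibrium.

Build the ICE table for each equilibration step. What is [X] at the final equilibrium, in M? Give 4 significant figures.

[X]_eq = 4.093 M

Q₀ = 79.2 vs Keq = 1.4890e-06 ⇒ Q>K, reverse
Step 1:
                  A         G         X         B
  I          0.1472    0.2345     4.151   0.05791
  C         0.05767   0.03845  -0.05767  -0.05767
  E          0.2049    0.2729     4.093 2.4048e-04
  solve Keq expr → x = -0.01922; check Q = 1.4890e-06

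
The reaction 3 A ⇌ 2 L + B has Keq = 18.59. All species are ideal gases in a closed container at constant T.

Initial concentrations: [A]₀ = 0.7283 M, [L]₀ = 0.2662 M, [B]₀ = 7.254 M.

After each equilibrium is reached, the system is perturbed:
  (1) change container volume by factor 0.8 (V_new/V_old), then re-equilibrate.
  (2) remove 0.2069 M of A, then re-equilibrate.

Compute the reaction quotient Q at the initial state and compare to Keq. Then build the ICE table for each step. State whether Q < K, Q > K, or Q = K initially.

Q₀ = 1.331; Q < K (proceeds forward)

Q₀ = 1.331 vs Keq = 18.59 ⇒ Q<K, forward
Step 1:
                   A          L          B
  Initial     0.7283     0.2662      7.254
  Change     -0.2909     0.1939    0.09695
  Equil       0.4374     0.4601      7.351
  solve Keq expr → x = 0.09695; check Q = 18.59
Then change container volume by factor 0.8 (V_new/V_old).
Step 2:
                   A          L          B
  Initial     0.5468     0.5751      9.189
  Change           0          0          0
  Equil       0.5468     0.5751      9.189
  solve Keq expr → x = 0; check Q = 18.59
Then remove 0.2069 M of A.
Step 3:
                   A          L          B
  Initial     0.3399     0.5751      9.189
  Change      0.1436   -0.09571   -0.04786
  Equil       0.4835     0.4794      9.141
  solve Keq expr → x = -0.04786; check Q = 18.59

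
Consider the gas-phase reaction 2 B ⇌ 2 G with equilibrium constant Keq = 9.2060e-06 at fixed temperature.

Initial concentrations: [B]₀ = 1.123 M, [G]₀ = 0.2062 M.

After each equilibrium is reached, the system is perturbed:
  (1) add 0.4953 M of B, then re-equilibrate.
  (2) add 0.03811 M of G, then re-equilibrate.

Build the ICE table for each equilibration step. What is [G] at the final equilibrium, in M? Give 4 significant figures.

Q₀ = 0.03371 vs Keq = 9.2060e-06 ⇒ Q>K, reverse
Step 1:
                   B          G
  I            1.123     0.2062
  C           0.2022    -0.2022
  E            1.325   0.004021
  solve Keq expr → x = -0.1011; check Q = 9.2060e-06
Then add 0.4953 M of B.
Step 2:
                   B          G
  I             1.82   0.004021
  C        -0.001498   0.001498
  E            1.819   0.005519
  solve Keq expr → x = 7.4913e-04; check Q = 9.2060e-06
Then add 0.03811 M of G.
Step 3:
                   B          G
  I            1.819    0.04363
  C          0.03799   -0.03799
  E            1.857   0.005634
  solve Keq expr → x = -0.019; check Q = 9.2060e-06

[G]_eq = 0.005634 M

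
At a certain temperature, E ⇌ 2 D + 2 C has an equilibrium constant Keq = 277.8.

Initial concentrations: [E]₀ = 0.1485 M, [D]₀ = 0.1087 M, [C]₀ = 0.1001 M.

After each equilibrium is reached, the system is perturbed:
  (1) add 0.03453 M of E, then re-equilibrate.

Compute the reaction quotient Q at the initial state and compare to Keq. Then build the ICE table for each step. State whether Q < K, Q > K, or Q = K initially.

Q₀ = 7.9726e-04; Q < K (proceeds forward)

Q₀ = 7.9726e-04 vs Keq = 277.8 ⇒ Q<K, forward
Step 1:
                  E         D         C
  Initial    0.1485    0.1087    0.1001
  Change    -0.1484    0.2968    0.2968
  Equil   9.3255e-05    0.4055    0.3969
  solve Keq expr → x = 0.1484; check Q = 277.8
Then add 0.03453 M of E.
Step 2:
                  E         D         C
  Initial   0.03462    0.4055    0.3969
  Change   -0.03445   0.06889   0.06889
  Equil   1.7579e-04    0.4744    0.4658
  solve Keq expr → x = 0.03445; check Q = 277.8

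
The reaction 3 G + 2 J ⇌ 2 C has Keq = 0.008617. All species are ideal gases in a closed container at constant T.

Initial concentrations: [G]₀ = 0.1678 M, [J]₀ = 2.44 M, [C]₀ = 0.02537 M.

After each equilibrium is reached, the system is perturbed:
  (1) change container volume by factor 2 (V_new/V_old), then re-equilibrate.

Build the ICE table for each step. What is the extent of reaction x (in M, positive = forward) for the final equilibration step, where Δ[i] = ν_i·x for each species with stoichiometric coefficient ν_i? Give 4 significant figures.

Q₀ = 0.02288 vs Keq = 0.008617 ⇒ Q>K, reverse
Step 1:
                    G           J           C
  Initial      0.1678        2.44     0.02537
  Change      0.01206    0.008037   -0.008037
  Equil        0.1799       2.448     0.01733
  solve Keq expr → x = -0.004018; check Q = 0.008617
Then change container volume by factor 2 (V_new/V_old).
Step 2:
                    G           J           C
  Initial     0.08993       1.224    0.008667
  Change     0.007773    0.005182   -0.005182
  Equil        0.0977       1.229    0.003485
  solve Keq expr → x = -0.002591; check Q = 0.008617

x = -0.002591 M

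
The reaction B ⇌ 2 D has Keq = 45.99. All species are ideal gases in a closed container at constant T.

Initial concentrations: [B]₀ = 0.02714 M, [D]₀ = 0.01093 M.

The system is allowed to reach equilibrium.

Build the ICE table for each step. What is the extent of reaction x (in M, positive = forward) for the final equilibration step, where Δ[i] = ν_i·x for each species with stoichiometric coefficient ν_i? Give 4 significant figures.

Q₀ = 0.004402 vs Keq = 45.99 ⇒ Q<K, forward
Step 1:
                   B          D
  I          0.02714    0.01093
  C         -0.02705     0.0541
  E       9.1942e-05    0.06503
  solve Keq expr → x = 0.02705; check Q = 45.99

x = 0.02705 M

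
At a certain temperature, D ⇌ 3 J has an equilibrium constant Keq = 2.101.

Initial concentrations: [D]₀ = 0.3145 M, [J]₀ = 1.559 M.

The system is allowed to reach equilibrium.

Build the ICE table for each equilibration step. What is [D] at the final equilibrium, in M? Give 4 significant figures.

Q₀ = 12.05 vs Keq = 2.101 ⇒ Q>K, reverse
Step 1:
                  D         J
  I          0.3145     1.559
  C          0.1817    -0.545
  E          0.4962     1.014
  solve Keq expr → x = -0.1817; check Q = 2.101

[D]_eq = 0.4962 M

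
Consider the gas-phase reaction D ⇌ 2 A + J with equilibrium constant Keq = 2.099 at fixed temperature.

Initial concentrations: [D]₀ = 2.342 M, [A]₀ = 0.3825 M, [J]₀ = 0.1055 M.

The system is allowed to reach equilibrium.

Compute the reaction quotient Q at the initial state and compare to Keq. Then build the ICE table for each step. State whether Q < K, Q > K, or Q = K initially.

Q₀ = 0.006591; Q < K (proceeds forward)

Q₀ = 0.006591 vs Keq = 2.099 ⇒ Q<K, forward
Step 1:
                  D         A         J
  I           2.342    0.3825    0.1055
  C         -0.7751      1.55    0.7751
  E           1.567     1.933    0.8806
  solve Keq expr → x = 0.7751; check Q = 2.099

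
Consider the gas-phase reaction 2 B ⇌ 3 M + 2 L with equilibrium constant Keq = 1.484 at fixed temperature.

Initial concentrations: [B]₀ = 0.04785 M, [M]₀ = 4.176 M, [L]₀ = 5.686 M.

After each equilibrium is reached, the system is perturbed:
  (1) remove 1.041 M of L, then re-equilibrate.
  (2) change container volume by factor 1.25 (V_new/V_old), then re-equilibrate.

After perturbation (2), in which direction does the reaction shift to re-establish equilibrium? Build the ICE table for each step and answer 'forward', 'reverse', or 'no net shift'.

Q₀ = 1.0283e+06 vs Keq = 1.484 ⇒ Q>K, reverse
Step 1:
                  B         M         L
  I         0.04785     4.176     5.686
  C           2.213    -3.319    -2.213
  E           2.261    0.8567     3.473
  solve Keq expr → x = -1.106; check Q = 1.484
Then remove 1.041 M of L.
Step 2:
                  B         M         L
  I           2.261    0.8567     2.432
  C         -0.1093     0.164    0.1093
  E           2.151     1.021     2.541
  solve Keq expr → x = 0.05467; check Q = 1.484
Then change container volume by factor 1.25 (V_new/V_old).
Step 3:
                  B         M         L
  I           1.721    0.8166     2.033
  C        -0.09238    0.1386   0.09238
  E           1.629    0.9551     2.126
  solve Keq expr → x = 0.04619; check Q = 1.484

Direction: forward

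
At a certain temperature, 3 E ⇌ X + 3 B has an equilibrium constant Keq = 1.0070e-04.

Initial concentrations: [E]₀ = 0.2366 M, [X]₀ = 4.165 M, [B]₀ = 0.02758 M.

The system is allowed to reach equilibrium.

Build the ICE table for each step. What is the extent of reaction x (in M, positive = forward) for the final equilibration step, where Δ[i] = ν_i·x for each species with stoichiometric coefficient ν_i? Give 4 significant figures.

x = -0.006717 M

Q₀ = 0.006597 vs Keq = 1.0070e-04 ⇒ Q>K, reverse
Step 1:
                  E         X         B
  Initial    0.2366     4.165   0.02758
  Change    0.02015 -0.006717  -0.02015
  Equil      0.2568     4.158  0.007428
  solve Keq expr → x = -0.006717; check Q = 1.0070e-04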